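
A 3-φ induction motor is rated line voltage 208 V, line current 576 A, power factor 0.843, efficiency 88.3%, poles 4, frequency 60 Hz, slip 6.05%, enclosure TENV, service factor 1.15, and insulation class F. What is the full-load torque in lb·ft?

643 lb·ft

P_in = √3·V·I·cosφ = 1.732 × 208 × 576 × 0.843 = 174929 W
P_out = η·P_in = 0.883 × 174929 = 154462 W
n_s = 120×60/4 = 1800 rpm; n = 1800×(1−0.0605) = 1691 rpm
ω = 2π×1691/60 = 177.1 rad/s
τ = P_out/ω = 154462/177.1 = 872.2 N·m
In lb·ft: 872.2/1.356 = 643 lb·ft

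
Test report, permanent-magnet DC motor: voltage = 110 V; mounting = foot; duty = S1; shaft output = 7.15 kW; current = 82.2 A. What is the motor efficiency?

P_out = 7.15 kW = 7150 W
P_in = V·I = 110 × 82.2 = 9042 W
η = P_out / P_in = 7150 / 9042 = 0.791 = 79.1%

79.1 %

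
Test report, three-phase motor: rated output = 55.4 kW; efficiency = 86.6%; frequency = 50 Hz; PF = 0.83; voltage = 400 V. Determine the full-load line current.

111 A

P_out = 55.4 kW = 55400 W
P_in = P_out / η = 55400 / 0.866 = 63972 W
I_L = P_in / (√3·V_L·cosφ) = 63972 / (1.732 × 400 × 0.83) = 111 A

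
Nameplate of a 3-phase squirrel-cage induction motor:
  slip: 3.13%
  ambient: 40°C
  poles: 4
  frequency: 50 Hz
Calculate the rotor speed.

1453 rpm

n_s = 120f/p = 120×50/4 = 1500 rpm
n = n_s(1 − s) = 1500 × (1 − 0.0313) = 1453 rpm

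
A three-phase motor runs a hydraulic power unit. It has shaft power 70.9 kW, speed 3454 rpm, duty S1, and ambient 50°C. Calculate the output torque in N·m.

ω = 2π × 3454/60 = 361.7 rad/s
τ = P/ω = 70900/361.7 = 196 N·m

196 N·m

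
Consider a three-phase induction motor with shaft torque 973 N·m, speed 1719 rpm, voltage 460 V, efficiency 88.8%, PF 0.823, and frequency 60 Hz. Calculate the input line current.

ω = 2π×1719/60 = 180 rad/s; P_out = τω = 973 × 180 = 175140 W
P_in = P_out / η = 175140 / 0.888 = 197230 W
I_L = P_in / (√3·V_L·cosφ) = 197230 / (1.732 × 460 × 0.823) = 301 A

301 A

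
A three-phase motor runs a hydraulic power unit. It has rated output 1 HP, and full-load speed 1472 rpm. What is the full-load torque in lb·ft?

3.57 lb·ft

P_out = 1 × 746 = 746 W
ω = 2π × 1472/60 = 154.1 rad/s
τ = P_out/ω = 746/154.1 = 4.841 N·m
In lb·ft: 4.841/1.356 = 3.57 lb·ft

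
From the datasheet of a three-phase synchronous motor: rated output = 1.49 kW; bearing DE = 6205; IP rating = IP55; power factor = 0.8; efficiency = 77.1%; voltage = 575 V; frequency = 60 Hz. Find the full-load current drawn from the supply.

P_out = 1.49 kW = 1490 W
P_in = P_out / η = 1490 / 0.771 = 1933 W
I_L = P_in / (√3·V_L·cosφ) = 1933 / (1.732 × 575 × 0.8) = 2.43 A

2.43 A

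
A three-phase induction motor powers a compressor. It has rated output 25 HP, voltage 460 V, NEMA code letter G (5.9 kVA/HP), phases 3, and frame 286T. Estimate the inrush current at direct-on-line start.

S_LR = 5.9 × 25 = 147.5 kVA
I_LR = S_LR/(√3·V_L) = 147500/(1.732×460) = 185 A

185 A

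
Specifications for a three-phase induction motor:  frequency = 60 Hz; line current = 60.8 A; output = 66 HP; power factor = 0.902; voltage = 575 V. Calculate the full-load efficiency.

P_out = 66 × 746 = 49236 W
P_in = √3·V_L·I_L·cosφ = 1.732 × 575 × 60.8 × 0.902 = 54617 W
η = P_out / P_in = 49236 / 54617 = 0.901 = 90.1%

90.1 %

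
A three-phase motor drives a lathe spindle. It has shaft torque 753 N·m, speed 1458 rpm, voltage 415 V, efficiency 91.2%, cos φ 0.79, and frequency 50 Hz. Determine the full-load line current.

ω = 2π×1458/60 = 152.7 rad/s; P_out = τω = 753 × 152.7 = 114983 W
P_in = P_out / η = 114983 / 0.912 = 126078 W
I_L = P_in / (√3·V_L·cosφ) = 126078 / (1.732 × 415 × 0.79) = 222 A

222 A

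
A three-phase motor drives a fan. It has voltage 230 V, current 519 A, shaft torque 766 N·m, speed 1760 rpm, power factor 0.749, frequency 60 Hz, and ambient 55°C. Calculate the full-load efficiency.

ω = 2π × 1760/60 = 184.3 rad/s; P_out = τω = 766 × 184.3 = 141174 W
P_in = √3·V_L·I_L·cosφ = 1.732 × 230 × 519 × 0.749 = 154855 W
η = P_out / P_in = 141174 / 154855 = 0.912 = 91.2%

91.2 %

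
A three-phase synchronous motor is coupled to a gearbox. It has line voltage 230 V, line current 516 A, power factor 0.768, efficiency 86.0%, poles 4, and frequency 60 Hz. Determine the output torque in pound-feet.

P_in = √3·V·I·cosφ = 1.732 × 230 × 516 × 0.768 = 157865 W
P_out = η·P_in = 0.86 × 157865 = 135764 W
n = n_s = 120×60/4 = 1800 rpm (synchronous)
ω = 2π×1800/60 = 188.5 rad/s
τ = P_out/ω = 135764/188.5 = 720.2 N·m
In lb·ft: 720.2/1.356 = 531 lb·ft

531 lb·ft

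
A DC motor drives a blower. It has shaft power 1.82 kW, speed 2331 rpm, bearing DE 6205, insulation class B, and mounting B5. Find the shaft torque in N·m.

ω = 2π × 2331/60 = 244.1 rad/s
τ = P/ω = 1820/244.1 = 7.46 N·m

7.46 N·m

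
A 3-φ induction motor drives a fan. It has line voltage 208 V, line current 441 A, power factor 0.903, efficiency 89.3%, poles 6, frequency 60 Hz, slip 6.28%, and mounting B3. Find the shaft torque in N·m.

1090 N·m

P_in = √3·V·I·cosφ = 1.732 × 208 × 441 × 0.903 = 143462 W
P_out = η·P_in = 0.893 × 143462 = 128112 W
n_s = 120×60/6 = 1200 rpm; n = 1200×(1−0.0628) = 1125 rpm
ω = 2π×1125/60 = 117.8 rad/s
τ = P_out/ω = 128112/117.8 = 1090 N·m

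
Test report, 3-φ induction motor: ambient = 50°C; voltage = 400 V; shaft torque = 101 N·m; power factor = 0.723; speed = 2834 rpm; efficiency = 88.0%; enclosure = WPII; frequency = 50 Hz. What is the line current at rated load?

ω = 2π×2834/60 = 296.8 rad/s; P_out = τω = 101 × 296.8 = 29977 W
P_in = P_out / η = 29977 / 0.880 = 34065 W
I_L = P_in / (√3·V_L·cosφ) = 34065 / (1.732 × 400 × 0.723) = 68 A

68 A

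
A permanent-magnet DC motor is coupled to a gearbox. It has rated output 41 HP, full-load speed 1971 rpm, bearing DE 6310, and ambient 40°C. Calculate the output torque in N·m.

148 N·m

P_out = 41 × 746 = 30586 W
ω = 2π × 1971/60 = 206.4 rad/s
τ = P_out/ω = 30586/206.4 = 148 N·m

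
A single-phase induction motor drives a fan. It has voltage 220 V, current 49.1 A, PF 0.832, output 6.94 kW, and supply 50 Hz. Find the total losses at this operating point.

2.05 kW

P_in = V·I·cosφ = 220×49.1×0.832 = 8987 W
P_out = 6940 W
Losses = P_in − P_out = 8987 − 6940 = 2047 W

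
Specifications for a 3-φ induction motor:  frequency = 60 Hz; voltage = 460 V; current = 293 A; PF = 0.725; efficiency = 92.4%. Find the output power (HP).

210 HP

P_in = √3·V·I·cosφ = 1.732 × 460 × 293 × 0.725 = 169243 W
P_out = η·P_in = 0.924 × 169243 = 156381 W
= 156381/746 = 210 HP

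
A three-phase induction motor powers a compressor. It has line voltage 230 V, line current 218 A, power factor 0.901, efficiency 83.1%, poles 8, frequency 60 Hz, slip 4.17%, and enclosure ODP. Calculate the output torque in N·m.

720 N·m

P_in = √3·V·I·cosφ = 1.732 × 230 × 218 × 0.901 = 78245 W
P_out = η·P_in = 0.831 × 78245 = 65022 W
n_s = 120×60/8 = 900 rpm; n = 900×(1−0.0417) = 862 rpm
ω = 2π×862/60 = 90.27 rad/s
τ = P_out/ω = 65022/90.27 = 720 N·m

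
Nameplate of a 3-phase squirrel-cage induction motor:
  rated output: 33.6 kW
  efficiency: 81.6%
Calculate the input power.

P_out = 33600 W
P_in = P_out/η = 33600/0.816 = 41176 W = 41.2 kW

41.2 kW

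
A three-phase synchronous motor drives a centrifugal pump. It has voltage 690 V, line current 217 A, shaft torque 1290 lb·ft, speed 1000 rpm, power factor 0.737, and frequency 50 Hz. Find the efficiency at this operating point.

τ = 1290 lb·ft × 1.356 = 1749 N·m
ω = 2π × 1000/60 = 104.7 rad/s; P_out = τω = 1749 × 104.7 = 183120 W
P_in = √3·V_L·I_L·cosφ = 1.732 × 690 × 217 × 0.737 = 191128 W
η = P_out / P_in = 183120 / 191128 = 0.958 = 95.8%

95.8 %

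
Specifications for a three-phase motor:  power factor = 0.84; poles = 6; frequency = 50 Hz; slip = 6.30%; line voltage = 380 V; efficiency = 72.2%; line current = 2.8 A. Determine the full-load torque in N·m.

P_in = √3·V·I·cosφ = 1.732 × 380 × 2.8 × 0.84 = 1548 W
P_out = η·P_in = 0.722 × 1548 = 1118 W
n_s = 120×50/6 = 1000 rpm; n = 1000×(1−0.063) = 937 rpm
ω = 2π×937/60 = 98.12 rad/s
τ = P_out/ω = 1118/98.12 = 11.4 N·m

11.4 N·m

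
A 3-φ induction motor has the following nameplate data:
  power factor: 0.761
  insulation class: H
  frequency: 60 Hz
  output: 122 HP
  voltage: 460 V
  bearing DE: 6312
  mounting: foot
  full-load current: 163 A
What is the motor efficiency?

P_out = 122 × 746 = 91012 W
P_in = √3·V_L·I_L·cosφ = 1.732 × 460 × 163 × 0.761 = 98828 W
η = P_out / P_in = 91012 / 98828 = 0.921 = 92.1%

92.1 %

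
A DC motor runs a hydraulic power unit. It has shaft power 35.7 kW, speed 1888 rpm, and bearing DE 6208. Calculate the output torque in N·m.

181 N·m

ω = 2π × 1888/60 = 197.7 rad/s
τ = P/ω = 35700/197.7 = 181 N·m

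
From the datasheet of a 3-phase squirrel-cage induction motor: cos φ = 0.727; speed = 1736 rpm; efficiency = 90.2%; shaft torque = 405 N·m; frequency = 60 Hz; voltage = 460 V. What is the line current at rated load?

ω = 2π×1736/60 = 181.8 rad/s; P_out = τω = 405 × 181.8 = 73629 W
P_in = P_out / η = 73629 / 0.902 = 81629 W
I_L = P_in / (√3·V_L·cosφ) = 81629 / (1.732 × 460 × 0.727) = 141 A

141 A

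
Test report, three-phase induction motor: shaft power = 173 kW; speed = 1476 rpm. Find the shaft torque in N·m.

1120 N·m

ω = 2π × 1476/60 = 154.6 rad/s
τ = P/ω = 173000/154.6 = 1120 N·m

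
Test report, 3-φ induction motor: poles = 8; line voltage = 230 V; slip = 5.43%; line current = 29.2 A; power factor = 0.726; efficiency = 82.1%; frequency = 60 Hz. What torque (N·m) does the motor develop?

77.8 N·m

P_in = √3·V·I·cosφ = 1.732 × 230 × 29.2 × 0.726 = 8445 W
P_out = η·P_in = 0.821 × 8445 = 6933 W
n_s = 120×60/8 = 900 rpm; n = 900×(1−0.0543) = 851 rpm
ω = 2π×851/60 = 89.12 rad/s
τ = P_out/ω = 6933/89.12 = 77.8 N·m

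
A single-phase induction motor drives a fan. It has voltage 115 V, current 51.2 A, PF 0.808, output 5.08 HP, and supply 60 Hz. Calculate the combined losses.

968 W

P_in = V·I·cosφ = 115×51.2×0.808 = 4758 W
P_out = 5.08×746 = 3790 W
Losses = P_in − P_out = 4758 − 3790 = 968 W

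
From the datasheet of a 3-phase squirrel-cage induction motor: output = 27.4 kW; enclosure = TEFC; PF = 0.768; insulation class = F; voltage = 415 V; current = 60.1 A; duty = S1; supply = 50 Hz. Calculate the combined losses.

P_in = √3·V·I·cosφ = 1.732×415×60.1×0.768 = 33177 W
P_out = 27400 W
Losses = P_in − P_out = 33177 − 27400 = 5777 W

5.78 kW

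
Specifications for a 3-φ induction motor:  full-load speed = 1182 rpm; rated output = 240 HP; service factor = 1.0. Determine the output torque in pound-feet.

1070 lb·ft

P_out = 240 × 746 = 179040 W
ω = 2π × 1182/60 = 123.8 rad/s
τ = P_out/ω = 179040/123.8 = 1446 N·m
In lb·ft: 1446/1.356 = 1070 lb·ft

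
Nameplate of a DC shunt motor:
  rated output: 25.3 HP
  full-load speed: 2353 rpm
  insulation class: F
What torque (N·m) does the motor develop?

76.6 N·m

P_out = 25.3 × 746 = 18874 W
ω = 2π × 2353/60 = 246.4 rad/s
τ = P_out/ω = 18874/246.4 = 76.6 N·m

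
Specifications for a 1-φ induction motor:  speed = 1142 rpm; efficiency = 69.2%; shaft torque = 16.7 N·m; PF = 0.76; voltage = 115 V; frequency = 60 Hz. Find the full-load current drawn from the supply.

33 A

ω = 2π×1142/60 = 119.6 rad/s; P_out = τω = 16.7 × 119.6 = 1997 W
P_in = P_out / η = 1997 / 0.692 = 2886 W
I = P_in / (V·cosφ) = 2886 / (115 × 0.76) = 33 A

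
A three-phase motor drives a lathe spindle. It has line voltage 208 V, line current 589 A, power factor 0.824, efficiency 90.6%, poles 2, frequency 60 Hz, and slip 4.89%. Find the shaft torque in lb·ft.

326 lb·ft

P_in = √3·V·I·cosφ = 1.732 × 208 × 589 × 0.824 = 174845 W
P_out = η·P_in = 0.906 × 174845 = 158410 W
n_s = 120×60/2 = 3600 rpm; n = 3600×(1−0.0489) = 3424 rpm
ω = 2π×3424/60 = 358.6 rad/s
τ = P_out/ω = 158410/358.6 = 441.7 N·m
In lb·ft: 441.7/1.356 = 326 lb·ft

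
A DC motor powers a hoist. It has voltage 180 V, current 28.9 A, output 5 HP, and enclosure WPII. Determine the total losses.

P_in = V·I = 180×28.9 = 5202 W
P_out = 5×746 = 3730 W
Losses = P_in − P_out = 5202 − 3730 = 1472 W

1470 W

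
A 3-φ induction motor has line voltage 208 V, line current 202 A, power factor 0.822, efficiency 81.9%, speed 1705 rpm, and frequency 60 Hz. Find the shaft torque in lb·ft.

P_in = √3·V·I·cosφ = 1.732 × 208 × 202 × 0.822 = 59818 W
P_out = η·P_in = 0.819 × 59818 = 48991 W
n = 1705 rpm
ω = 2π×1705/60 = 178.5 rad/s
τ = P_out/ω = 48991/178.5 = 274.5 N·m
In lb·ft: 274.5/1.356 = 202 lb·ft

202 lb·ft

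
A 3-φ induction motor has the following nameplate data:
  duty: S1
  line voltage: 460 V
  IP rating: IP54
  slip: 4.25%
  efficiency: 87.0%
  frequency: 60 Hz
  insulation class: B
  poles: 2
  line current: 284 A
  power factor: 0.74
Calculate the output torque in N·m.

P_in = √3·V·I·cosφ = 1.732 × 460 × 284 × 0.74 = 167439 W
P_out = η·P_in = 0.87 × 167439 = 145672 W
n_s = 120×60/2 = 3600 rpm; n = 3600×(1−0.0425) = 3447 rpm
ω = 2π×3447/60 = 361 rad/s
τ = P_out/ω = 145672/361 = 404 N·m

404 N·m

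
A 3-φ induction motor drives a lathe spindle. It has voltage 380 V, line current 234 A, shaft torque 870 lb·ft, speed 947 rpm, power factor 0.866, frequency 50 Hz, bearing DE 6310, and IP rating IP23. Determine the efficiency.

τ = 870 lb·ft × 1.356 = 1180 N·m
ω = 2π × 947/60 = 99.17 rad/s; P_out = τω = 1180 × 99.17 = 117021 W
P_in = √3·V_L·I_L·cosφ = 1.732 × 380 × 234 × 0.866 = 133372 W
η = P_out / P_in = 117021 / 133372 = 0.877 = 87.7%

87.7 %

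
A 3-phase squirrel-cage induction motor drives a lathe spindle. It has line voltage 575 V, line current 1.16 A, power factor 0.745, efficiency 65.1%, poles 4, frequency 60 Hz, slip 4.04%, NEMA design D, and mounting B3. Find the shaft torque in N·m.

3.1 N·m

P_in = √3·V·I·cosφ = 1.732 × 575 × 1.16 × 0.745 = 861 W
P_out = η·P_in = 0.651 × 861 = 561 W
n_s = 120×60/4 = 1800 rpm; n = 1800×(1−0.0404) = 1727 rpm
ω = 2π×1727/60 = 180.9 rad/s
τ = P_out/ω = 561/180.9 = 3.1 N·m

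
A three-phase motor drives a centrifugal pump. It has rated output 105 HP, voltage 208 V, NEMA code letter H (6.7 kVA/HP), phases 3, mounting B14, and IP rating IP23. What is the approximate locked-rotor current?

1950 A

S_LR = 6.7 × 105 = 703.5 kVA
I_LR = S_LR/(√3·V_L) = 703500/(1.732×208) = 1950 A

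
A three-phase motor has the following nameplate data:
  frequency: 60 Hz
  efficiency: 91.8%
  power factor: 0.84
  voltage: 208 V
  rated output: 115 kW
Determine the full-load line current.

414 A

P_out = 115 kW = 115000 W
P_in = P_out / η = 115000 / 0.918 = 125272 W
I_L = P_in / (√3·V_L·cosφ) = 125272 / (1.732 × 208 × 0.84) = 414 A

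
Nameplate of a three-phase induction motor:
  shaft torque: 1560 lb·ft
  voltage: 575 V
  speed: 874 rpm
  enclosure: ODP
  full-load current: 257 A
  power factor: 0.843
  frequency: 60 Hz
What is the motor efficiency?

τ = 1560 lb·ft × 1.356 = 2115 N·m
ω = 2π × 874/60 = 91.53 rad/s; P_out = τω = 2115 × 91.53 = 193586 W
P_in = √3·V_L·I_L·cosφ = 1.732 × 575 × 257 × 0.843 = 215763 W
η = P_out / P_in = 193586 / 215763 = 0.897 = 89.7%

89.7 %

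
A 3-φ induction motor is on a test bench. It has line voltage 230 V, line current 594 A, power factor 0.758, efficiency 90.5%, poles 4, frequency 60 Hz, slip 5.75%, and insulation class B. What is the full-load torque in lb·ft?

674 lb·ft

P_in = √3·V·I·cosφ = 1.732 × 230 × 594 × 0.758 = 179362 W
P_out = η·P_in = 0.905 × 179362 = 162323 W
n_s = 120×60/4 = 1800 rpm; n = 1800×(1−0.0575) = 1697 rpm
ω = 2π×1697/60 = 177.7 rad/s
τ = P_out/ω = 162323/177.7 = 913.5 N·m
In lb·ft: 913.5/1.356 = 674 lb·ft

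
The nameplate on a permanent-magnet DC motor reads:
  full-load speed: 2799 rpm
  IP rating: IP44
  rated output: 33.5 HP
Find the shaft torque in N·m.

P_out = 33.5 × 746 = 24991 W
ω = 2π × 2799/60 = 293.1 rad/s
τ = P_out/ω = 24991/293.1 = 85.3 N·m

85.3 N·m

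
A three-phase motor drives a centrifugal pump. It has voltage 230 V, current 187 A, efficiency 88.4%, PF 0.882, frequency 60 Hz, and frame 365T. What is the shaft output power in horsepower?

P_in = √3·V·I·cosφ = 1.732 × 230 × 187 × 0.882 = 65703 W
P_out = η·P_in = 0.884 × 65703 = 58081 W
= 58081/746 = 77.9 HP

77.9 HP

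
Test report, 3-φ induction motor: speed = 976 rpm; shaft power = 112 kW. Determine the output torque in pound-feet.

808 lb·ft

ω = 2π × 976/60 = 102.2 rad/s
τ = P/ω = 112000/102.2 = 1096 N·m
In lb·ft: 1096/1.356 = 808 lb·ft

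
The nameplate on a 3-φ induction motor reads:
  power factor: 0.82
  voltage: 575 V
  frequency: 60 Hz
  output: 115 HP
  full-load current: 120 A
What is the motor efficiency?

87.5 %

P_out = 115 × 746 = 85790 W
P_in = √3·V_L·I_L·cosφ = 1.732 × 575 × 120 × 0.82 = 97997 W
η = P_out / P_in = 85790 / 97997 = 0.875 = 87.5%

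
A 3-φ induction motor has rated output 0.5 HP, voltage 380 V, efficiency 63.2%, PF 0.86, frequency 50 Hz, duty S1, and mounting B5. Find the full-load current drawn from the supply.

P_out = 0.5 × 746 = 373 W
P_in = P_out / η = 373 / 0.632 = 590 W
I_L = P_in / (√3·V_L·cosφ) = 590 / (1.732 × 380 × 0.86) = 1.04 A

1.04 A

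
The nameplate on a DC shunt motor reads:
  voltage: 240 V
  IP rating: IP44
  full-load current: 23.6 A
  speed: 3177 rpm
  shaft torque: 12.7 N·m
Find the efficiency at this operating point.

ω = 2π × 3177/60 = 332.7 rad/s; P_out = τω = 12.7 × 332.7 = 4225 W
P_in = V·I = 240 × 23.6 = 5664 W
η = P_out / P_in = 4225 / 5664 = 0.746 = 74.6%

74.6 %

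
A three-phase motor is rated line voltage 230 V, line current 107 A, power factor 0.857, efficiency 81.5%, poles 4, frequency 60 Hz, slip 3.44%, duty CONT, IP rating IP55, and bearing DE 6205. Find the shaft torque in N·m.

P_in = √3·V·I·cosφ = 1.732 × 230 × 107 × 0.857 = 36529 W
P_out = η·P_in = 0.815 × 36529 = 29771 W
n_s = 120×60/4 = 1800 rpm; n = 1800×(1−0.0344) = 1738 rpm
ω = 2π×1738/60 = 182 rad/s
τ = P_out/ω = 29771/182 = 164 N·m

164 N·m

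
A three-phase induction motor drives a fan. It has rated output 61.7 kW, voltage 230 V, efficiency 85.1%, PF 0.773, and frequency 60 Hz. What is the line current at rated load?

P_out = 61.7 kW = 61700 W
P_in = P_out / η = 61700 / 0.851 = 72503 W
I_L = P_in / (√3·V_L·cosφ) = 72503 / (1.732 × 230 × 0.773) = 235 A

235 A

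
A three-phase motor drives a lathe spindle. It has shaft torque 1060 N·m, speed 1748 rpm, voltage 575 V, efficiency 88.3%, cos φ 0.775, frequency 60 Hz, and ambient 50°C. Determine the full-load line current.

ω = 2π×1748/60 = 183.1 rad/s; P_out = τω = 1060 × 183.1 = 194086 W
P_in = P_out / η = 194086 / 0.883 = 219803 W
I_L = P_in / (√3·V_L·cosφ) = 219803 / (1.732 × 575 × 0.775) = 285 A

285 A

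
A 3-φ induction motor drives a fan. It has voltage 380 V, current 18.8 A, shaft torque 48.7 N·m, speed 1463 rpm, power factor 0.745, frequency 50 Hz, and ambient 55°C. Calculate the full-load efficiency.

80.9 %

ω = 2π × 1463/60 = 153.2 rad/s; P_out = τω = 48.7 × 153.2 = 7461 W
P_in = √3·V_L·I_L·cosφ = 1.732 × 380 × 18.8 × 0.745 = 9218 W
η = P_out / P_in = 7461 / 9218 = 0.809 = 80.9%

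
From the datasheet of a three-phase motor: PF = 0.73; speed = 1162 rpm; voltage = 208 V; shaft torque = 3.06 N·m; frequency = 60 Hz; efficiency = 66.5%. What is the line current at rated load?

ω = 2π×1162/60 = 121.7 rad/s; P_out = τω = 3.06 × 121.7 = 372 W
P_in = P_out / η = 372 / 0.665 = 559 W
I_L = P_in / (√3·V_L·cosφ) = 559 / (1.732 × 208 × 0.73) = 2.13 A

2.13 A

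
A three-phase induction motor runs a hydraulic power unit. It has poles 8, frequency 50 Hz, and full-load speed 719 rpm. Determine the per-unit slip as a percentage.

n_s = 120f/p = 120×50/8 = 750 rpm
s = (n_s − n)/n_s = (750 − 719)/750 = 0.0413

4.13 %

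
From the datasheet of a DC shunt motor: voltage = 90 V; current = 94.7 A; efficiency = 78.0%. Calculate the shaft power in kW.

P_in = V·I = 90 × 94.7 = 8523 W
P_out = η·P_in = 0.78 × 8523 = 6648 W

6.65 kW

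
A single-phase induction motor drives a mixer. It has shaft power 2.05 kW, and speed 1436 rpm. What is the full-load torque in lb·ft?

10.1 lb·ft

ω = 2π × 1436/60 = 150.4 rad/s
τ = P/ω = 2050/150.4 = 13.63 N·m
In lb·ft: 13.63/1.356 = 10.1 lb·ft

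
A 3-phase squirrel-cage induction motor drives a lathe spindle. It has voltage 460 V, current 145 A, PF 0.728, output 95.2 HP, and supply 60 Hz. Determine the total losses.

P_in = √3·V·I·cosφ = 1.732×460×145×0.728 = 84102 W
P_out = 95.2×746 = 71019 W
Losses = P_in − P_out = 84102 − 71019 = 13083 W

13.1 kW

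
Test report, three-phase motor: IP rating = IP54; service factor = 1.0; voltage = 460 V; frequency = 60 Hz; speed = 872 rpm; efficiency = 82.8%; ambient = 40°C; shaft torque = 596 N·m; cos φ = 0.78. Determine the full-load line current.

106 A

ω = 2π×872/60 = 91.32 rad/s; P_out = τω = 596 × 91.32 = 54427 W
P_in = P_out / η = 54427 / 0.828 = 65733 W
I_L = P_in / (√3·V_L·cosφ) = 65733 / (1.732 × 460 × 0.78) = 106 A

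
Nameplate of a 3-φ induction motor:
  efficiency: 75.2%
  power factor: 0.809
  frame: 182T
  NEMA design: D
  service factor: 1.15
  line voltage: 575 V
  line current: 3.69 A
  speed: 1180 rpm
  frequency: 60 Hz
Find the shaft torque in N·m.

18.1 N·m

P_in = √3·V·I·cosφ = 1.732 × 575 × 3.69 × 0.809 = 2973 W
P_out = η·P_in = 0.752 × 2973 = 2236 W
n = 1180 rpm
ω = 2π×1180/60 = 123.6 rad/s
τ = P_out/ω = 2236/123.6 = 18.1 N·m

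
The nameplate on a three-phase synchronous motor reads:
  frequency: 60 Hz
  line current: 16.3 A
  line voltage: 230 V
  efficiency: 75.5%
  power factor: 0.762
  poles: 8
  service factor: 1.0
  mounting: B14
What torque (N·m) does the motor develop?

P_in = √3·V·I·cosφ = 1.732 × 230 × 16.3 × 0.762 = 4948 W
P_out = η·P_in = 0.755 × 4948 = 3736 W
n = n_s = 120×60/8 = 900 rpm (synchronous)
ω = 2π×900/60 = 94.25 rad/s
τ = P_out/ω = 3736/94.25 = 39.6 N·m

39.6 N·m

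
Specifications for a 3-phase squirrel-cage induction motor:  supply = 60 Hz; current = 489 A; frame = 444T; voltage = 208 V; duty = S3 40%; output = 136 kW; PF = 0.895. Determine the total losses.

21.7 kW

P_in = √3·V·I·cosφ = 1.732×208×489×0.895 = 157668 W
P_out = 136000 W
Losses = P_in − P_out = 157668 − 136000 = 21668 W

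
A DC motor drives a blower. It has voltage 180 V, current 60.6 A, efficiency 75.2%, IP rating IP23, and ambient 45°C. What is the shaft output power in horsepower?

P_in = V·I = 180 × 60.6 = 10908 W
P_out = η·P_in = 0.752 × 10908 = 8203 W
= 8203/746 = 11 HP

11 HP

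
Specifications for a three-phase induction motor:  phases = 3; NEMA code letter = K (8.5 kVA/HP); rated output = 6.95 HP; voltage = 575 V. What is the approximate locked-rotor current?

59.3 A

S_LR = 8.5 × 6.95 = 59.075 kVA
I_LR = S_LR/(√3·V_L) = 59075/(1.732×575) = 59.3 A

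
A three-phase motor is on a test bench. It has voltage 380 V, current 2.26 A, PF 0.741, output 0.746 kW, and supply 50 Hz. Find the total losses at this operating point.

P_in = √3·V·I·cosφ = 1.732×380×2.26×0.741 = 1102 W
P_out = 746 W
Losses = P_in − P_out = 1102 − 746 = 356 W

356 W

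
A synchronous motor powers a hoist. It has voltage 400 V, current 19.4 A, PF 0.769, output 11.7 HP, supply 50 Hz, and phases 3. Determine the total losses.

P_in = √3·V·I·cosφ = 1.732×400×19.4×0.769 = 10336 W
P_out = 11.7×746 = 8728 W
Losses = P_in − P_out = 10336 − 8728 = 1608 W

1610 W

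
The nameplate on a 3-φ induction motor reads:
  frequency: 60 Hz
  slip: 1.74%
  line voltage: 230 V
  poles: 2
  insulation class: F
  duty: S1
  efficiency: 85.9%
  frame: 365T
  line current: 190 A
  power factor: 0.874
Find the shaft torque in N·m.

153 N·m

P_in = √3·V·I·cosφ = 1.732 × 230 × 190 × 0.874 = 66152 W
P_out = η·P_in = 0.859 × 66152 = 56825 W
n_s = 120×60/2 = 3600 rpm; n = 3600×(1−0.0174) = 3537 rpm
ω = 2π×3537/60 = 370.4 rad/s
τ = P_out/ω = 56825/370.4 = 153 N·m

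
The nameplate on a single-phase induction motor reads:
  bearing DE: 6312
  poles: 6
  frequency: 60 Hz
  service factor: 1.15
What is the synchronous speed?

1200 rpm

n_s = 120f/p = 120×60/6 = 1200 rpm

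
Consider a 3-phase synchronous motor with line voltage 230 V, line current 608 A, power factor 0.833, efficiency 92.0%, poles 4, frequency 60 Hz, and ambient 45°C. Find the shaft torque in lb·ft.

726 lb·ft

P_in = √3·V·I·cosφ = 1.732 × 230 × 608 × 0.833 = 201755 W
P_out = η·P_in = 0.92 × 201755 = 185615 W
n = n_s = 120×60/4 = 1800 rpm (synchronous)
ω = 2π×1800/60 = 188.5 rad/s
τ = P_out/ω = 185615/188.5 = 984.7 N·m
In lb·ft: 984.7/1.356 = 726 lb·ft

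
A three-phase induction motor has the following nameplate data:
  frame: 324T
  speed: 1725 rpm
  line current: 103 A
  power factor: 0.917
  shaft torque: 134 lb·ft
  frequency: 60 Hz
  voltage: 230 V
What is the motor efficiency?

τ = 134 lb·ft × 1.356 = 181.7 N·m
ω = 2π × 1725/60 = 180.6 rad/s; P_out = τω = 181.7 × 180.6 = 32815 W
P_in = √3·V_L·I_L·cosφ = 1.732 × 230 × 103 × 0.917 = 37626 W
η = P_out / P_in = 32815 / 37626 = 0.872 = 87.2%

87.2 %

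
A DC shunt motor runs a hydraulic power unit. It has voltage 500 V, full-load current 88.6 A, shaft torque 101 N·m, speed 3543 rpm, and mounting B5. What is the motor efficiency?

ω = 2π × 3543/60 = 371 rad/s; P_out = τω = 101 × 371 = 37471 W
P_in = V·I = 500 × 88.6 = 44300 W
η = P_out / P_in = 37471 / 44300 = 0.846 = 84.6%

84.6 %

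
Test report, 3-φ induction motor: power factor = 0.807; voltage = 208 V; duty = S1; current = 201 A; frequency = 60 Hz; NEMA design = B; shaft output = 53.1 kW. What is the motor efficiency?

90.9 %

P_out = 53.1 kW = 53100 W
P_in = √3·V_L·I_L·cosφ = 1.732 × 208 × 201 × 0.807 = 58436 W
η = P_out / P_in = 53100 / 58436 = 0.909 = 90.9%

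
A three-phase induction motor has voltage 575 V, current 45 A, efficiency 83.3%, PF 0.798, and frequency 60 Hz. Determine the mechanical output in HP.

P_in = √3·V·I·cosφ = 1.732 × 575 × 45 × 0.798 = 35763 W
P_out = η·P_in = 0.833 × 35763 = 29791 W
= 29791/746 = 39.9 HP

39.9 HP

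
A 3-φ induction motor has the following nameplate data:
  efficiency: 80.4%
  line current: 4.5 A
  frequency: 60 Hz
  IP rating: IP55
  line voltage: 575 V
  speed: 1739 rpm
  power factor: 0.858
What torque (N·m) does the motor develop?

P_in = √3·V·I·cosφ = 1.732 × 575 × 4.5 × 0.858 = 3845 W
P_out = η·P_in = 0.804 × 3845 = 3091 W
n = 1739 rpm
ω = 2π×1739/60 = 182.1 rad/s
τ = P_out/ω = 3091/182.1 = 17 N·m

17 N·m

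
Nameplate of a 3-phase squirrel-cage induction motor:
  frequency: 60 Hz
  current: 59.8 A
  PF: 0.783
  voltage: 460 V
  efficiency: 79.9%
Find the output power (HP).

40 HP

P_in = √3·V·I·cosφ = 1.732 × 460 × 59.8 × 0.783 = 37305 W
P_out = η·P_in = 0.799 × 37305 = 29807 W
= 29807/746 = 40 HP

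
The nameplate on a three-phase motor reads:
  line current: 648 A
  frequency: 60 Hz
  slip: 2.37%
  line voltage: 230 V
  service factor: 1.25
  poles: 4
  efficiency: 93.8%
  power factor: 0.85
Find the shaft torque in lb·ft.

825 lb·ft

P_in = √3·V·I·cosφ = 1.732 × 230 × 648 × 0.85 = 219417 W
P_out = η·P_in = 0.938 × 219417 = 205813 W
n_s = 120×60/4 = 1800 rpm; n = 1800×(1−0.0237) = 1757 rpm
ω = 2π×1757/60 = 184 rad/s
τ = P_out/ω = 205813/184 = 1119 N·m
In lb·ft: 1119/1.356 = 825 lb·ft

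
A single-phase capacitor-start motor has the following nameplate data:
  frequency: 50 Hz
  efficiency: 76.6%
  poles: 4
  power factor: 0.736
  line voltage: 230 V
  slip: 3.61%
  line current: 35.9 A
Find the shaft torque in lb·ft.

P_in = V·I·cosφ = 230 × 35.9 × 0.736 = 6077 W
P_out = η·P_in = 0.766 × 6077 = 4655 W
n_s = 120×50/4 = 1500 rpm; n = 1500×(1−0.0361) = 1446 rpm
ω = 2π×1446/60 = 151.4 rad/s
τ = P_out/ω = 4655/151.4 = 30.75 N·m
In lb·ft: 30.75/1.356 = 22.7 lb·ft

22.7 lb·ft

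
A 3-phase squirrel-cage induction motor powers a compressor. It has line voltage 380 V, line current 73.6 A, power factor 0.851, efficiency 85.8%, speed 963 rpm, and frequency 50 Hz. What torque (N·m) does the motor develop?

P_in = √3·V·I·cosφ = 1.732 × 380 × 73.6 × 0.851 = 41223 W
P_out = η·P_in = 0.858 × 41223 = 35369 W
n = 963 rpm
ω = 2π×963/60 = 100.8 rad/s
τ = P_out/ω = 35369/100.8 = 351 N·m

351 N·m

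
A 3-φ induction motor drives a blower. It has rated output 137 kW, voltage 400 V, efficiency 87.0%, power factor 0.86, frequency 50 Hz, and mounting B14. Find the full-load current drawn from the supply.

264 A

P_out = 137 kW = 137000 W
P_in = P_out / η = 137000 / 0.870 = 157471 W
I_L = P_in / (√3·V_L·cosφ) = 157471 / (1.732 × 400 × 0.86) = 264 A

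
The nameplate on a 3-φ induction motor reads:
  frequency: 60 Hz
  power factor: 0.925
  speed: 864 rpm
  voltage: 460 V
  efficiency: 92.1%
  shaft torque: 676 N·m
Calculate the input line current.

ω = 2π×864/60 = 90.48 rad/s; P_out = τω = 676 × 90.48 = 61164 W
P_in = P_out / η = 61164 / 0.921 = 66410 W
I_L = P_in / (√3·V_L·cosφ) = 66410 / (1.732 × 460 × 0.925) = 90.1 A

90.1 A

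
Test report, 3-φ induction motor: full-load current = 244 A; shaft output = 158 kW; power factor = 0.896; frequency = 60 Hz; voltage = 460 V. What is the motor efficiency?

90.7 %

P_out = 158 kW = 158000 W
P_in = √3·V_L·I_L·cosφ = 1.732 × 460 × 244 × 0.896 = 174182 W
η = P_out / P_in = 158000 / 174182 = 0.907 = 90.7%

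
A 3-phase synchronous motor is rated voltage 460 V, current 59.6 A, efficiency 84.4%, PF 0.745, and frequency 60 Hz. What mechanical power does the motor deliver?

29.9 kW

P_in = √3·V·I·cosφ = 1.732 × 460 × 59.6 × 0.745 = 35376 W
P_out = η·P_in = 0.844 × 35376 = 29857 W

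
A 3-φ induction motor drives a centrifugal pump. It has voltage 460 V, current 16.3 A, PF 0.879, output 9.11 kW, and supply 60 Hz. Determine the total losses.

P_in = √3·V·I·cosφ = 1.732×460×16.3×0.879 = 11415 W
P_out = 9110 W
Losses = P_in − P_out = 11415 − 9110 = 2305 W

2310 W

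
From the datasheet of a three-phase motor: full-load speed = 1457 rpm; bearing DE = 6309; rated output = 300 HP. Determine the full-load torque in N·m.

P_out = 300 × 746 = 223800 W
ω = 2π × 1457/60 = 152.6 rad/s
τ = P_out/ω = 223800/152.6 = 1470 N·m

1470 N·m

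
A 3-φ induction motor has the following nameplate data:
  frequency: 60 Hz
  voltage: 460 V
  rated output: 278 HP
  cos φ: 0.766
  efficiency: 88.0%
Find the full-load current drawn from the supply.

386 A

P_out = 278 × 746 = 207388 W
P_in = P_out / η = 207388 / 0.880 = 235668 W
I_L = P_in / (√3·V_L·cosφ) = 235668 / (1.732 × 460 × 0.766) = 386 A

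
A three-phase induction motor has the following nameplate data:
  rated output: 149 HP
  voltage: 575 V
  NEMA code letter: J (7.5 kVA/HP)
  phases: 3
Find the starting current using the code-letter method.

1120 A

S_LR = 7.5 × 149 = 1117.5 kVA
I_LR = S_LR/(√3·V_L) = 1117500/(1.732×575) = 1120 A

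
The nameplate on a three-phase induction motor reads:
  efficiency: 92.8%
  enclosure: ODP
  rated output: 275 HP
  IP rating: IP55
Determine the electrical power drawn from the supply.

221 kW

P_out = 275 × 746 = 205150 W
P_in = P_out/η = 205150/0.928 = 221067 W = 221 kW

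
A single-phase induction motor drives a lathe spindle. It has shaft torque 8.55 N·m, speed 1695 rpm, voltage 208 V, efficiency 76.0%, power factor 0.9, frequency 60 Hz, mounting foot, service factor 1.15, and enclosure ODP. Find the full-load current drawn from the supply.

ω = 2π×1695/60 = 177.5 rad/s; P_out = τω = 8.55 × 177.5 = 1518 W
P_in = P_out / η = 1518 / 0.760 = 1997 W
I = P_in / (V·cosφ) = 1997 / (208 × 0.9) = 10.7 A

10.7 A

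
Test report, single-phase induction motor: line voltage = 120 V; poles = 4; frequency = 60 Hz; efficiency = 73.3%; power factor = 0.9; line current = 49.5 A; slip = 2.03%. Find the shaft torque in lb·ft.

P_in = V·I·cosφ = 120 × 49.5 × 0.9 = 5346 W
P_out = η·P_in = 0.733 × 5346 = 3919 W
n_s = 120×60/4 = 1800 rpm; n = 1800×(1−0.0203) = 1763 rpm
ω = 2π×1763/60 = 184.6 rad/s
τ = P_out/ω = 3919/184.6 = 21.23 N·m
In lb·ft: 21.23/1.356 = 15.7 lb·ft

15.7 lb·ft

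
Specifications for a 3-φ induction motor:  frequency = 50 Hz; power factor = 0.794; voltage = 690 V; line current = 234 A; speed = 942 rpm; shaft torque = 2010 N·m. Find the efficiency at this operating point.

ω = 2π × 942/60 = 98.65 rad/s; P_out = τω = 2010 × 98.65 = 198287 W
P_in = √3·V_L·I_L·cosφ = 1.732 × 690 × 234 × 0.794 = 222041 W
η = P_out / P_in = 198287 / 222041 = 0.893 = 89.3%

89.3 %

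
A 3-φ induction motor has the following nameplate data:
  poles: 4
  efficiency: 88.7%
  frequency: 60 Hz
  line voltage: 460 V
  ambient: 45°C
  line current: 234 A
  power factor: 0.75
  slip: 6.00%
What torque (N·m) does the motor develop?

700 N·m

P_in = √3·V·I·cosφ = 1.732 × 460 × 234 × 0.75 = 139824 W
P_out = η·P_in = 0.887 × 139824 = 124024 W
n_s = 120×60/4 = 1800 rpm; n = 1800×(1−0.06) = 1692 rpm
ω = 2π×1692/60 = 177.2 rad/s
τ = P_out/ω = 124024/177.2 = 700 N·m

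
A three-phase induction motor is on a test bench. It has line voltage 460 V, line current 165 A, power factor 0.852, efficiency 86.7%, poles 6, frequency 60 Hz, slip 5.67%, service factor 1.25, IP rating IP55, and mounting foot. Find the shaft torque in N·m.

P_in = √3·V·I·cosφ = 1.732 × 460 × 165 × 0.852 = 112003 W
P_out = η·P_in = 0.867 × 112003 = 97107 W
n_s = 120×60/6 = 1200 rpm; n = 1200×(1−0.0567) = 1132 rpm
ω = 2π×1132/60 = 118.5 rad/s
τ = P_out/ω = 97107/118.5 = 819 N·m

819 N·m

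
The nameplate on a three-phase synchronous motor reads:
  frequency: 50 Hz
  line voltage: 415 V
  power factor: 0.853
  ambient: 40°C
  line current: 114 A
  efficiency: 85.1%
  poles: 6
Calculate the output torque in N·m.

P_in = √3·V·I·cosφ = 1.732 × 415 × 114 × 0.853 = 69896 W
P_out = η·P_in = 0.851 × 69896 = 59481 W
n = n_s = 120×50/6 = 1000 rpm (synchronous)
ω = 2π×1000/60 = 104.7 rad/s
τ = P_out/ω = 59481/104.7 = 568 N·m

568 N·m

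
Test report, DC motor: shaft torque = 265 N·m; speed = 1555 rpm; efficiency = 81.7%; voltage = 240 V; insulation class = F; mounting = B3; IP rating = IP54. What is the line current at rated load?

220 A

ω = 2π×1555/60 = 162.8 rad/s; P_out = τω = 265 × 162.8 = 43142 W
P_in = P_out / η = 43142 / 0.817 = 52805 W
I = P_in / V = 52805 / 240 = 220 A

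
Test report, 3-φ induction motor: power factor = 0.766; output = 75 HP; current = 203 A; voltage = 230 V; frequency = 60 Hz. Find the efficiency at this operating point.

90.3 %

P_out = 75 × 746 = 55950 W
P_in = √3·V_L·I_L·cosφ = 1.732 × 230 × 203 × 0.766 = 61944 W
η = P_out / P_in = 55950 / 61944 = 0.903 = 90.3%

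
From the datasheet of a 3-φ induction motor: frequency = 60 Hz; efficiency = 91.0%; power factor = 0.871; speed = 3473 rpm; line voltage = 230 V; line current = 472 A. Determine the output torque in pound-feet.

P_in = √3·V·I·cosφ = 1.732 × 230 × 472 × 0.871 = 163771 W
P_out = η·P_in = 0.91 × 163771 = 149032 W
n = 3473 rpm
ω = 2π×3473/60 = 363.7 rad/s
τ = P_out/ω = 149032/363.7 = 409.8 N·m
In lb·ft: 409.8/1.356 = 302 lb·ft

302 lb·ft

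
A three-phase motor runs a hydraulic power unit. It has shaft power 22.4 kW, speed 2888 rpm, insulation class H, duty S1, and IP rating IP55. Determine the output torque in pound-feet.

ω = 2π × 2888/60 = 302.4 rad/s
τ = P/ω = 22400/302.4 = 74.07 N·m
In lb·ft: 74.07/1.356 = 54.6 lb·ft

54.6 lb·ft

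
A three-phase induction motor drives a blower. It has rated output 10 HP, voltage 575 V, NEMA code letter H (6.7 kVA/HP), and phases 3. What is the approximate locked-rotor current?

67.3 A

S_LR = 6.7 × 10 = 67 kVA
I_LR = S_LR/(√3·V_L) = 67000/(1.732×575) = 67.3 A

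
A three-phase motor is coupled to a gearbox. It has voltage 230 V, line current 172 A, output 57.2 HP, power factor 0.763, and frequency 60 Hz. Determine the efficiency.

81.6 %

P_out = 57.2 × 746 = 42671 W
P_in = √3·V_L·I_L·cosφ = 1.732 × 230 × 172 × 0.763 = 52279 W
η = P_out / P_in = 42671 / 52279 = 0.816 = 81.6%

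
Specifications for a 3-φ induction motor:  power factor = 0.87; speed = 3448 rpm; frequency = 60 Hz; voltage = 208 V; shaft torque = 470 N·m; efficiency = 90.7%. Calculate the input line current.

ω = 2π×3448/60 = 361.1 rad/s; P_out = τω = 470 × 361.1 = 169717 W
P_in = P_out / η = 169717 / 0.907 = 187119 W
I_L = P_in / (√3·V_L·cosφ) = 187119 / (1.732 × 208 × 0.87) = 597 A

597 A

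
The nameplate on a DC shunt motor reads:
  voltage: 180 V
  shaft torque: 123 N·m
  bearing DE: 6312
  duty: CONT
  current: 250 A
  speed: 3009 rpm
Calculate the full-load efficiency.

86.1 %

ω = 2π × 3009/60 = 315.1 rad/s; P_out = τω = 123 × 315.1 = 38757 W
P_in = V·I = 180 × 250 = 45000 W
η = P_out / P_in = 38757 / 45000 = 0.861 = 86.1%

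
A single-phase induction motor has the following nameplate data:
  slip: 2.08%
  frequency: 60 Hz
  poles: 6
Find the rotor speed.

1175 rpm

n_s = 120f/p = 120×60/6 = 1200 rpm
n = n_s(1 − s) = 1200 × (1 − 0.0208) = 1175 rpm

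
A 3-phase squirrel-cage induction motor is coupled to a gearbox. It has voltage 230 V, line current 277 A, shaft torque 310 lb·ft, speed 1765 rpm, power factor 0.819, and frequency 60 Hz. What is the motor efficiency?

τ = 310 lb·ft × 1.356 = 420.4 N·m
ω = 2π × 1765/60 = 184.8 rad/s; P_out = τω = 420.4 × 184.8 = 77690 W
P_in = √3·V_L·I_L·cosφ = 1.732 × 230 × 277 × 0.819 = 90373 W
η = P_out / P_in = 77690 / 90373 = 0.860 = 86.0%

86.0 %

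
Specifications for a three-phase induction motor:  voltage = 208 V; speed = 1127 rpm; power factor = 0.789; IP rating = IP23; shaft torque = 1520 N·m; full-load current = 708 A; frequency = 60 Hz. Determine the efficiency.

89.1 %

ω = 2π × 1127/60 = 118 rad/s; P_out = τω = 1520 × 118 = 179360 W
P_in = √3·V_L·I_L·cosφ = 1.732 × 208 × 708 × 0.789 = 201243 W
η = P_out / P_in = 179360 / 201243 = 0.891 = 89.1%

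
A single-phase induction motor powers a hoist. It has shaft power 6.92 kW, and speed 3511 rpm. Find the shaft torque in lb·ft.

ω = 2π × 3511/60 = 367.7 rad/s
τ = P/ω = 6920/367.7 = 18.82 N·m
In lb·ft: 18.82/1.356 = 13.9 lb·ft

13.9 lb·ft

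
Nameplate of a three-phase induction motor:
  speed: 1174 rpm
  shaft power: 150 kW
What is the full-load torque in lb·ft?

ω = 2π × 1174/60 = 122.9 rad/s
τ = P/ω = 150000/122.9 = 1221 N·m
In lb·ft: 1221/1.356 = 900 lb·ft

900 lb·ft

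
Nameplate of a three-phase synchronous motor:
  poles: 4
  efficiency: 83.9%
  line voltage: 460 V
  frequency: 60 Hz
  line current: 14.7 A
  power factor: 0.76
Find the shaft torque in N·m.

P_in = √3·V·I·cosφ = 1.732 × 460 × 14.7 × 0.76 = 8901 W
P_out = η·P_in = 0.839 × 8901 = 7468 W
n = n_s = 120×60/4 = 1800 rpm (synchronous)
ω = 2π×1800/60 = 188.5 rad/s
τ = P_out/ω = 7468/188.5 = 39.6 N·m

39.6 N·m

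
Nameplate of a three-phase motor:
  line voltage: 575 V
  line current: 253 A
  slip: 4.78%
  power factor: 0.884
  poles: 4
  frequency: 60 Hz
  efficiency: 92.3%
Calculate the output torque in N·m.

1150 N·m

P_in = √3·V·I·cosφ = 1.732 × 575 × 253 × 0.884 = 222735 W
P_out = η·P_in = 0.923 × 222735 = 205584 W
n_s = 120×60/4 = 1800 rpm; n = 1800×(1−0.0478) = 1714 rpm
ω = 2π×1714/60 = 179.5 rad/s
τ = P_out/ω = 205584/179.5 = 1150 N·m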